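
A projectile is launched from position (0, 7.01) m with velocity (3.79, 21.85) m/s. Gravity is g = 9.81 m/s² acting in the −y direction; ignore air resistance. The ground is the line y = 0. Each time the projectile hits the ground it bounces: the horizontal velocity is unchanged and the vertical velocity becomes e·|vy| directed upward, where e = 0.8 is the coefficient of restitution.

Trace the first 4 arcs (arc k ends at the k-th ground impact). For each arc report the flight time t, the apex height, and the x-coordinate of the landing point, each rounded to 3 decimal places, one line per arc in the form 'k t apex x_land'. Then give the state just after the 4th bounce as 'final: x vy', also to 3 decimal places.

1 4.755 31.343 18.022
2 4.045 20.060 33.351
3 3.236 12.838 45.614
4 2.589 8.217 55.425
final: 55.425 10.157

Arc 1: start y=7.010, vy=21.850 → t=4.755, apex=31.343, x_land=18.022, impact vy=-24.798
  bounce: vy ← 0.8·24.798 = 19.839
Arc 2: start y=0.000, vy=19.839 → t=4.045, apex=20.060, x_land=33.351, impact vy=-19.839
  bounce: vy ← 0.8·19.839 = 15.871
Arc 3: start y=0.000, vy=15.871 → t=3.236, apex=12.838, x_land=45.614, impact vy=-15.871
  bounce: vy ← 0.8·15.871 = 12.697
Arc 4: start y=0.000, vy=12.697 → t=2.589, apex=8.217, x_land=55.425, impact vy=-12.697
  bounce: vy ← 0.8·12.697 = 10.157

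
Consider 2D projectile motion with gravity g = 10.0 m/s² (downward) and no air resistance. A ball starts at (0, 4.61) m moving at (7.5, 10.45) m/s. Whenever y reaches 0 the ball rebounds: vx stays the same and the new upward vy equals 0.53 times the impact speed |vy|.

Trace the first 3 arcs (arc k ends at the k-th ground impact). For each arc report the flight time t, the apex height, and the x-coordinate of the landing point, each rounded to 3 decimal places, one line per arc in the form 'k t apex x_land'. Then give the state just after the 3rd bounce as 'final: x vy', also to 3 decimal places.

Arc 1: start y=4.610, vy=10.450 → t=2.464, apex=10.070, x_land=18.481, impact vy=-14.192
  bounce: vy ← 0.53·14.192 = 7.522
Arc 2: start y=0.000, vy=7.522 → t=1.504, apex=2.829, x_land=29.764, impact vy=-7.522
  bounce: vy ← 0.53·7.522 = 3.986
Arc 3: start y=0.000, vy=3.986 → t=0.797, apex=0.795, x_land=35.743, impact vy=-3.986
  bounce: vy ← 0.53·3.986 = 2.113

1 2.464 10.070 18.481
2 1.504 2.829 29.764
3 0.797 0.795 35.743
final: 35.743 2.113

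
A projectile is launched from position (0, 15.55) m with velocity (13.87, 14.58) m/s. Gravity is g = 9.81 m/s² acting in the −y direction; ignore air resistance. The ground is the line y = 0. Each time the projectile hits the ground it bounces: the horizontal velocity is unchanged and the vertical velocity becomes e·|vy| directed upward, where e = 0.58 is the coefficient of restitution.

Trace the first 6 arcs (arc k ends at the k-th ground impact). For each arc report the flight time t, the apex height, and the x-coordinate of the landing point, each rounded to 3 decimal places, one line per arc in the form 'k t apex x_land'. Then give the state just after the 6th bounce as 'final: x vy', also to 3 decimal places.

1 3.806 26.385 52.783
2 2.690 8.876 90.098
3 1.560 2.986 111.741
4 0.905 1.004 124.294
5 0.525 0.338 131.575
6 0.304 0.114 135.798
final: 135.798 0.866

Arc 1: start y=15.550, vy=14.580 → t=3.806, apex=26.385, x_land=52.783, impact vy=-22.752
  bounce: vy ← 0.58·22.752 = 13.196
Arc 2: start y=0.000, vy=13.196 → t=2.690, apex=8.876, x_land=90.098, impact vy=-13.196
  bounce: vy ← 0.58·13.196 = 7.654
Arc 3: start y=0.000, vy=7.654 → t=1.560, apex=2.986, x_land=111.741, impact vy=-7.654
  bounce: vy ← 0.58·7.654 = 4.439
Arc 4: start y=0.000, vy=4.439 → t=0.905, apex=1.004, x_land=124.294, impact vy=-4.439
  bounce: vy ← 0.58·4.439 = 2.575
Arc 5: start y=0.000, vy=2.575 → t=0.525, apex=0.338, x_land=131.575, impact vy=-2.575
  bounce: vy ← 0.58·2.575 = 1.493
Arc 6: start y=0.000, vy=1.493 → t=0.304, apex=0.114, x_land=135.798, impact vy=-1.493
  bounce: vy ← 0.58·1.493 = 0.866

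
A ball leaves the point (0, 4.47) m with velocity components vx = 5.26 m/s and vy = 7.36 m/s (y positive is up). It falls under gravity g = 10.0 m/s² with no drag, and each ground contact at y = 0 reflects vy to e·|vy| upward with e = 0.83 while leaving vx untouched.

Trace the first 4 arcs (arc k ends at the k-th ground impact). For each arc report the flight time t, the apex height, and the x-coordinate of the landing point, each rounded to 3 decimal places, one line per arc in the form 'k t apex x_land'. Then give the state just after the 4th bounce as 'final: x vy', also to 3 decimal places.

1 1.934 7.178 10.174
2 1.989 4.945 20.636
3 1.651 3.407 29.320
4 1.370 2.347 36.527
final: 36.527 5.686

Arc 1: start y=4.470, vy=7.360 → t=1.934, apex=7.178, x_land=10.174, impact vy=-11.982
  bounce: vy ← 0.83·11.982 = 9.945
Arc 2: start y=0.000, vy=9.945 → t=1.989, apex=4.945, x_land=20.636, impact vy=-9.945
  bounce: vy ← 0.83·9.945 = 8.254
Arc 3: start y=0.000, vy=8.254 → t=1.651, apex=3.407, x_land=29.320, impact vy=-8.254
  bounce: vy ← 0.83·8.254 = 6.851
Arc 4: start y=0.000, vy=6.851 → t=1.370, apex=2.347, x_land=36.527, impact vy=-6.851
  bounce: vy ← 0.83·6.851 = 5.686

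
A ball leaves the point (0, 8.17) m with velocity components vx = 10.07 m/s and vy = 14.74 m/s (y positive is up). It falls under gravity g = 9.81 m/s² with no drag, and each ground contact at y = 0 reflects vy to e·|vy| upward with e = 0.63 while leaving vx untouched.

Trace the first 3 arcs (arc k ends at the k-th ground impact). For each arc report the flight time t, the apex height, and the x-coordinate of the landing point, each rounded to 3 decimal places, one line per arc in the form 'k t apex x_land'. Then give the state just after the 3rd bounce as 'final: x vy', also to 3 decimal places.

1 3.483 19.244 35.077
2 2.496 7.638 60.209
3 1.572 3.031 76.042
final: 76.042 4.859

Arc 1: start y=8.170, vy=14.740 → t=3.483, apex=19.244, x_land=35.077, impact vy=-19.431
  bounce: vy ← 0.63·19.431 = 12.242
Arc 2: start y=0.000, vy=12.242 → t=2.496, apex=7.638, x_land=60.209, impact vy=-12.242
  bounce: vy ← 0.63·12.242 = 7.712
Arc 3: start y=0.000, vy=7.712 → t=1.572, apex=3.031, x_land=76.042, impact vy=-7.712
  bounce: vy ← 0.63·7.712 = 4.859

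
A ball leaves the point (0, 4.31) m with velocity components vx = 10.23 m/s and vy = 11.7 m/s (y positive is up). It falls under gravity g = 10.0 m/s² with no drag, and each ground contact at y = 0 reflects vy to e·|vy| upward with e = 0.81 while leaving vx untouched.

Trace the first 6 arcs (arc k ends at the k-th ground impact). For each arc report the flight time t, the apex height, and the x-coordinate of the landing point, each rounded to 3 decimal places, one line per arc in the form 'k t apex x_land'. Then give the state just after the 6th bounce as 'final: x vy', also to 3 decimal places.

Arc 1: start y=4.310, vy=11.700 → t=2.664, apex=11.154, x_land=27.249, impact vy=-14.936
  bounce: vy ← 0.81·14.936 = 12.098
Arc 2: start y=0.000, vy=12.098 → t=2.420, apex=7.318, x_land=52.002, impact vy=-12.098
  bounce: vy ← 0.81·12.098 = 9.800
Arc 3: start y=0.000, vy=9.800 → t=1.960, apex=4.802, x_land=72.052, impact vy=-9.800
  bounce: vy ← 0.81·9.800 = 7.938
Arc 4: start y=0.000, vy=7.938 → t=1.588, apex=3.150, x_land=88.293, impact vy=-7.938
  bounce: vy ← 0.81·7.938 = 6.430
Arc 5: start y=0.000, vy=6.430 → t=1.286, apex=2.067, x_land=101.447, impact vy=-6.430
  bounce: vy ← 0.81·6.430 = 5.208
Arc 6: start y=0.000, vy=5.208 → t=1.042, apex=1.356, x_land=112.103, impact vy=-5.208
  bounce: vy ← 0.81·5.208 = 4.218

1 2.664 11.154 27.249
2 2.420 7.318 52.002
3 1.960 4.802 72.052
4 1.588 3.150 88.293
5 1.286 2.067 101.447
6 1.042 1.356 112.103
final: 112.103 4.218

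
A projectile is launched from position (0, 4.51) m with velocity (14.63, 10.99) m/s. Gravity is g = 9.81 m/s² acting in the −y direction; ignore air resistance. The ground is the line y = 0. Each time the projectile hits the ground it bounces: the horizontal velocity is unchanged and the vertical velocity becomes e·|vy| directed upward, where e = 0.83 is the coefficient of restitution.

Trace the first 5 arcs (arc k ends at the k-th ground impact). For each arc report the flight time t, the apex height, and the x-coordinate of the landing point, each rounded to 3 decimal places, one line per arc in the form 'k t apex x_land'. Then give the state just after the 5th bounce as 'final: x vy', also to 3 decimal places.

Arc 1: start y=4.510, vy=10.990 → t=2.595, apex=10.666, x_land=37.963, impact vy=-14.466
  bounce: vy ← 0.83·14.466 = 12.007
Arc 2: start y=0.000, vy=12.007 → t=2.448, apex=7.348, x_land=73.776, impact vy=-12.007
  bounce: vy ← 0.83·12.007 = 9.966
Arc 3: start y=0.000, vy=9.966 → t=2.032, apex=5.062, x_land=103.500, impact vy=-9.966
  bounce: vy ← 0.83·9.966 = 8.271
Arc 4: start y=0.000, vy=8.271 → t=1.686, apex=3.487, x_land=128.171, impact vy=-8.271
  bounce: vy ← 0.83·8.271 = 6.865
Arc 5: start y=0.000, vy=6.865 → t=1.400, apex=2.402, x_land=148.648, impact vy=-6.865
  bounce: vy ← 0.83·6.865 = 5.698

1 2.595 10.666 37.963
2 2.448 7.348 73.776
3 2.032 5.062 103.500
4 1.686 3.487 128.171
5 1.400 2.402 148.648
final: 148.648 5.698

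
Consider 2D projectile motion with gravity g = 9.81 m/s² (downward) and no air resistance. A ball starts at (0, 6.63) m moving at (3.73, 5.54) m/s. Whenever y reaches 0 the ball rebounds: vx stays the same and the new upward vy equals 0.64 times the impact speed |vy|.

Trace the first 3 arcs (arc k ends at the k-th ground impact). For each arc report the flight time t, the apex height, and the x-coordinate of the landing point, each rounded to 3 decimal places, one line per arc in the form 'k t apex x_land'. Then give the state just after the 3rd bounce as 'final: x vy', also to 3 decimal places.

1 1.857 8.194 6.928
2 1.654 3.356 13.099
3 1.059 1.375 17.048
final: 17.048 3.324

Arc 1: start y=6.630, vy=5.540 → t=1.857, apex=8.194, x_land=6.928, impact vy=-12.680
  bounce: vy ← 0.64·12.680 = 8.115
Arc 2: start y=0.000, vy=8.115 → t=1.654, apex=3.356, x_land=13.099, impact vy=-8.115
  bounce: vy ← 0.64·8.115 = 5.194
Arc 3: start y=0.000, vy=5.194 → t=1.059, apex=1.375, x_land=17.048, impact vy=-5.194
  bounce: vy ← 0.64·5.194 = 3.324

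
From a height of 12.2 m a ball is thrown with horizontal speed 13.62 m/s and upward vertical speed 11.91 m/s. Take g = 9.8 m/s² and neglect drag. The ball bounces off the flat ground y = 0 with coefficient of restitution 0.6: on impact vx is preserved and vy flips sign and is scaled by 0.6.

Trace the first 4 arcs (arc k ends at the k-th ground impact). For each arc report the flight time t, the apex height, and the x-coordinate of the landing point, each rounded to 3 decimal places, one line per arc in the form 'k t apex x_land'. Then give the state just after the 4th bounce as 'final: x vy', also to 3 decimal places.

1 3.207 19.437 43.679
2 2.390 6.997 76.231
3 1.434 2.519 95.762
4 0.860 0.907 107.481
final: 107.481 2.530

Arc 1: start y=12.200, vy=11.910 → t=3.207, apex=19.437, x_land=43.679, impact vy=-19.518
  bounce: vy ← 0.6·19.518 = 11.711
Arc 2: start y=0.000, vy=11.711 → t=2.390, apex=6.997, x_land=76.231, impact vy=-11.711
  bounce: vy ← 0.6·11.711 = 7.027
Arc 3: start y=0.000, vy=7.027 → t=1.434, apex=2.519, x_land=95.762, impact vy=-7.027
  bounce: vy ← 0.6·7.027 = 4.216
Arc 4: start y=0.000, vy=4.216 → t=0.860, apex=0.907, x_land=107.481, impact vy=-4.216
  bounce: vy ← 0.6·4.216 = 2.530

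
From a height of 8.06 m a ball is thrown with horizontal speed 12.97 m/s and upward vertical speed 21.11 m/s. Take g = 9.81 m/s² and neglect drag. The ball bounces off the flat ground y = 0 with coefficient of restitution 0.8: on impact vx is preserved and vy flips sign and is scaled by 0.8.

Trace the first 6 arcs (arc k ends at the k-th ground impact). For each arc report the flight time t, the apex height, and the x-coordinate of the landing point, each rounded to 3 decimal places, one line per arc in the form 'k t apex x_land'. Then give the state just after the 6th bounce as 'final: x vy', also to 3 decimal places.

1 4.657 30.773 60.397
2 4.008 19.695 112.376
3 3.206 12.605 153.959
4 2.565 8.067 187.225
5 2.052 5.163 213.838
6 1.642 3.304 235.129
final: 235.129 6.441

Arc 1: start y=8.060, vy=21.110 → t=4.657, apex=30.773, x_land=60.397, impact vy=-24.572
  bounce: vy ← 0.8·24.572 = 19.657
Arc 2: start y=0.000, vy=19.657 → t=4.008, apex=19.695, x_land=112.376, impact vy=-19.657
  bounce: vy ← 0.8·19.657 = 15.726
Arc 3: start y=0.000, vy=15.726 → t=3.206, apex=12.605, x_land=153.959, impact vy=-15.726
  bounce: vy ← 0.8·15.726 = 12.581
Arc 4: start y=0.000, vy=12.581 → t=2.565, apex=8.067, x_land=187.225, impact vy=-12.581
  bounce: vy ← 0.8·12.581 = 10.065
Arc 5: start y=0.000, vy=10.065 → t=2.052, apex=5.163, x_land=213.838, impact vy=-10.065
  bounce: vy ← 0.8·10.065 = 8.052
Arc 6: start y=0.000, vy=8.052 → t=1.642, apex=3.304, x_land=235.129, impact vy=-8.052
  bounce: vy ← 0.8·8.052 = 6.441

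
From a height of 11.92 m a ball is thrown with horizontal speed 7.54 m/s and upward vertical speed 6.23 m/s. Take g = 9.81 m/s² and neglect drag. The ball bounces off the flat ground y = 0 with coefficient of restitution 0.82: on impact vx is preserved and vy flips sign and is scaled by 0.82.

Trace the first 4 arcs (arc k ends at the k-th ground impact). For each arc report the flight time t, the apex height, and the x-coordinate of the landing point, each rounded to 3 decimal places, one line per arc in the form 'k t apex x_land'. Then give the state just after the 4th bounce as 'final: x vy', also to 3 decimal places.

Arc 1: start y=11.920, vy=6.230 → t=2.318, apex=13.898, x_land=17.480, impact vy=-16.513
  bounce: vy ← 0.82·16.513 = 13.541
Arc 2: start y=0.000, vy=13.541 → t=2.761, apex=9.345, x_land=38.295, impact vy=-13.541
  bounce: vy ← 0.82·13.541 = 11.103
Arc 3: start y=0.000, vy=11.103 → t=2.264, apex=6.284, x_land=55.364, impact vy=-11.103
  bounce: vy ← 0.82·11.103 = 9.105
Arc 4: start y=0.000, vy=9.105 → t=1.856, apex=4.225, x_land=69.360, impact vy=-9.105
  bounce: vy ← 0.82·9.105 = 7.466

1 2.318 13.898 17.480
2 2.761 9.345 38.295
3 2.264 6.284 55.364
4 1.856 4.225 69.360
final: 69.360 7.466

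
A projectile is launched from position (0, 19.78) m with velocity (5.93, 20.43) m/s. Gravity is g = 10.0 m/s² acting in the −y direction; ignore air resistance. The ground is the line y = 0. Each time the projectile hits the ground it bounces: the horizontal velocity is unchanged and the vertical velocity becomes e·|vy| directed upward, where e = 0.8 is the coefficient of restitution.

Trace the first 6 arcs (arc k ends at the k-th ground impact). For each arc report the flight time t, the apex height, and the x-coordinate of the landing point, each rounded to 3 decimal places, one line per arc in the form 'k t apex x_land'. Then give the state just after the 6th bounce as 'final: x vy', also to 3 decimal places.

1 4.894 40.649 29.023
2 4.562 26.016 56.076
3 3.650 16.650 77.719
4 2.920 10.656 95.033
5 2.336 6.820 108.884
6 1.869 4.365 119.965
final: 119.965 7.474

Arc 1: start y=19.780, vy=20.430 → t=4.894, apex=40.649, x_land=29.023, impact vy=-28.513
  bounce: vy ← 0.8·28.513 = 22.810
Arc 2: start y=0.000, vy=22.810 → t=4.562, apex=26.016, x_land=56.076, impact vy=-22.810
  bounce: vy ← 0.8·22.810 = 18.248
Arc 3: start y=0.000, vy=18.248 → t=3.650, apex=16.650, x_land=77.719, impact vy=-18.248
  bounce: vy ← 0.8·18.248 = 14.599
Arc 4: start y=0.000, vy=14.599 → t=2.920, apex=10.656, x_land=95.033, impact vy=-14.599
  bounce: vy ← 0.8·14.599 = 11.679
Arc 5: start y=0.000, vy=11.679 → t=2.336, apex=6.820, x_land=108.884, impact vy=-11.679
  bounce: vy ← 0.8·11.679 = 9.343
Arc 6: start y=0.000, vy=9.343 → t=1.869, apex=4.365, x_land=119.965, impact vy=-9.343
  bounce: vy ← 0.8·9.343 = 7.474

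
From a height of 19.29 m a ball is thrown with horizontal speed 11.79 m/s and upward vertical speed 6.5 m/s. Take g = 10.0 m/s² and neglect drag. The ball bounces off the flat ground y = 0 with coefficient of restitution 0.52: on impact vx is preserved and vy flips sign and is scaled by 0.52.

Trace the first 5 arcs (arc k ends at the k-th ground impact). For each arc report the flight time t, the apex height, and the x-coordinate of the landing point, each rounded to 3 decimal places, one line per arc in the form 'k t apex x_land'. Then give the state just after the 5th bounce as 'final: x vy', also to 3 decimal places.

1 2.719 21.402 32.056
2 2.152 5.787 57.425
3 1.119 1.565 70.616
4 0.582 0.423 77.476
5 0.303 0.114 81.043
final: 81.043 0.787

Arc 1: start y=19.290, vy=6.500 → t=2.719, apex=21.402, x_land=32.056, impact vy=-20.689
  bounce: vy ← 0.52·20.689 = 10.758
Arc 2: start y=0.000, vy=10.758 → t=2.152, apex=5.787, x_land=57.425, impact vy=-10.758
  bounce: vy ← 0.52·10.758 = 5.594
Arc 3: start y=0.000, vy=5.594 → t=1.119, apex=1.565, x_land=70.616, impact vy=-5.594
  bounce: vy ← 0.52·5.594 = 2.909
Arc 4: start y=0.000, vy=2.909 → t=0.582, apex=0.423, x_land=77.476, impact vy=-2.909
  bounce: vy ← 0.52·2.909 = 1.513
Arc 5: start y=0.000, vy=1.513 → t=0.303, apex=0.114, x_land=81.043, impact vy=-1.513
  bounce: vy ← 0.52·1.513 = 0.787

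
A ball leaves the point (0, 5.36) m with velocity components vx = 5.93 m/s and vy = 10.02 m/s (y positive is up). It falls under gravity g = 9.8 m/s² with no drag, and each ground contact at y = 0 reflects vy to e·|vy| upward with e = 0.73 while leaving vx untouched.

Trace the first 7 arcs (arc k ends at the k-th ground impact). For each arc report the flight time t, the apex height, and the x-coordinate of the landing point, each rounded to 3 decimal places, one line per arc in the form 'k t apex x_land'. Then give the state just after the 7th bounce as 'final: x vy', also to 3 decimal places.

Arc 1: start y=5.360, vy=10.020 → t=2.485, apex=10.482, x_land=14.737, impact vy=-14.334
  bounce: vy ← 0.73·14.334 = 10.464
Arc 2: start y=0.000, vy=10.464 → t=2.135, apex=5.586, x_land=27.400, impact vy=-10.464
  bounce: vy ← 0.73·10.464 = 7.638
Arc 3: start y=0.000, vy=7.638 → t=1.559, apex=2.977, x_land=36.644, impact vy=-7.638
  bounce: vy ← 0.73·7.638 = 5.576
Arc 4: start y=0.000, vy=5.576 → t=1.138, apex=1.586, x_land=43.392, impact vy=-5.576
  bounce: vy ← 0.73·5.576 = 4.071
Arc 5: start y=0.000, vy=4.071 → t=0.831, apex=0.845, x_land=48.318, impact vy=-4.071
  bounce: vy ← 0.73·4.071 = 2.971
Arc 6: start y=0.000, vy=2.971 → t=0.606, apex=0.450, x_land=51.914, impact vy=-2.971
  bounce: vy ← 0.73·2.971 = 2.169
Arc 7: start y=0.000, vy=2.169 → t=0.443, apex=0.240, x_land=54.539, impact vy=-2.169
  bounce: vy ← 0.73·2.169 = 1.584

1 2.485 10.482 14.737
2 2.135 5.586 27.400
3 1.559 2.977 36.644
4 1.138 1.586 43.392
5 0.831 0.845 48.318
6 0.606 0.450 51.914
7 0.443 0.240 54.539
final: 54.539 1.584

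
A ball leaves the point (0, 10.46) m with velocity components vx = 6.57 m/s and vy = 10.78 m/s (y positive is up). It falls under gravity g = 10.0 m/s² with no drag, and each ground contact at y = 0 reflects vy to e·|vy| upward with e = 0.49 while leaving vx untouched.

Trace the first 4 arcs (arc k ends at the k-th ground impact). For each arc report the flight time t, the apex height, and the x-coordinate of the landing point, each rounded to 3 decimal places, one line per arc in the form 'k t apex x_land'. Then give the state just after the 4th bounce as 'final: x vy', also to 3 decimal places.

Arc 1: start y=10.460, vy=10.780 → t=2.882, apex=16.270, x_land=18.934, impact vy=-18.039
  bounce: vy ← 0.49·18.039 = 8.839
Arc 2: start y=0.000, vy=8.839 → t=1.768, apex=3.907, x_land=30.549, impact vy=-8.839
  bounce: vy ← 0.49·8.839 = 4.331
Arc 3: start y=0.000, vy=4.331 → t=0.866, apex=0.938, x_land=36.240, impact vy=-4.331
  bounce: vy ← 0.49·4.331 = 2.122
Arc 4: start y=0.000, vy=2.122 → t=0.424, apex=0.225, x_land=39.029, impact vy=-2.122
  bounce: vy ← 0.49·2.122 = 1.040

1 2.882 16.270 18.934
2 1.768 3.907 30.549
3 0.866 0.938 36.240
4 0.424 0.225 39.029
final: 39.029 1.040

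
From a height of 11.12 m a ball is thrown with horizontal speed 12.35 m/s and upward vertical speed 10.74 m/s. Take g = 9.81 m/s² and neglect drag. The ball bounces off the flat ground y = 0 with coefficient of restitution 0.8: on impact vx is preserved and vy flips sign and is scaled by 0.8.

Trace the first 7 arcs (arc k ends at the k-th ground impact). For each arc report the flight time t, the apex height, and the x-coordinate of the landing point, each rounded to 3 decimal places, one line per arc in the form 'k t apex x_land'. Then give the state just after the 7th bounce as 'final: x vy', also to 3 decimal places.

Arc 1: start y=11.120, vy=10.740 → t=2.956, apex=16.999, x_land=36.512, impact vy=-18.263
  bounce: vy ← 0.8·18.263 = 14.610
Arc 2: start y=0.000, vy=14.610 → t=2.979, apex=10.879, x_land=73.298, impact vy=-14.610
  bounce: vy ← 0.8·14.610 = 11.688
Arc 3: start y=0.000, vy=11.688 → t=2.383, apex=6.963, x_land=102.726, impact vy=-11.688
  bounce: vy ← 0.8·11.688 = 9.350
Arc 4: start y=0.000, vy=9.350 → t=1.906, apex=4.456, x_land=126.269, impact vy=-9.350
  bounce: vy ← 0.8·9.350 = 7.480
Arc 5: start y=0.000, vy=7.480 → t=1.525, apex=2.852, x_land=145.104, impact vy=-7.480
  bounce: vy ← 0.8·7.480 = 5.984
Arc 6: start y=0.000, vy=5.984 → t=1.220, apex=1.825, x_land=160.171, impact vy=-5.984
  bounce: vy ← 0.8·5.984 = 4.787
Arc 7: start y=0.000, vy=4.787 → t=0.976, apex=1.168, x_land=172.225, impact vy=-4.787
  bounce: vy ← 0.8·4.787 = 3.830

1 2.956 16.999 36.512
2 2.979 10.879 73.298
3 2.383 6.963 102.726
4 1.906 4.456 126.269
5 1.525 2.852 145.104
6 1.220 1.825 160.171
7 0.976 1.168 172.225
final: 172.225 3.830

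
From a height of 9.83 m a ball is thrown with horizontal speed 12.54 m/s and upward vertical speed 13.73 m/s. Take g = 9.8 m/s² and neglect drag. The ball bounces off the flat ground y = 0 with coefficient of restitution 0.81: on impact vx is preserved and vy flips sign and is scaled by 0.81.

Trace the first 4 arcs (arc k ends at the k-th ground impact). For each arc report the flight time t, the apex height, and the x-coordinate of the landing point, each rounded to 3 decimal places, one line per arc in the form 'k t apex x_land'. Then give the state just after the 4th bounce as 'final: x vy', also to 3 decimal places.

Arc 1: start y=9.830, vy=13.730 → t=3.393, apex=19.448, x_land=42.551, impact vy=-19.524
  bounce: vy ← 0.81·19.524 = 15.814
Arc 2: start y=0.000, vy=15.814 → t=3.227, apex=12.760, x_land=83.023, impact vy=-15.814
  bounce: vy ← 0.81·15.814 = 12.810
Arc 3: start y=0.000, vy=12.810 → t=2.614, apex=8.372, x_land=115.805, impact vy=-12.810
  bounce: vy ← 0.81·12.810 = 10.376
Arc 4: start y=0.000, vy=10.376 → t=2.118, apex=5.493, x_land=142.359, impact vy=-10.376
  bounce: vy ← 0.81·10.376 = 8.404

1 3.393 19.448 42.551
2 3.227 12.760 83.023
3 2.614 8.372 115.805
4 2.118 5.493 142.359
final: 142.359 8.404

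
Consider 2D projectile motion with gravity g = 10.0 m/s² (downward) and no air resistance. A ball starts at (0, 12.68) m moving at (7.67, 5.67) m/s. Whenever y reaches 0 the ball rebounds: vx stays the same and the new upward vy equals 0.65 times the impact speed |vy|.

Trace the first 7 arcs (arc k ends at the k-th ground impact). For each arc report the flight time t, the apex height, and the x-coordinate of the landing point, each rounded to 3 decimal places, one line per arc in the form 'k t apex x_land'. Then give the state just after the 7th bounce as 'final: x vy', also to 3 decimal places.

1 2.257 14.287 17.314
2 2.198 6.036 34.169
3 1.428 2.550 45.125
4 0.928 1.078 52.247
5 0.603 0.455 56.875
6 0.392 0.192 59.884
7 0.255 0.081 61.840
final: 61.840 0.829

Arc 1: start y=12.680, vy=5.670 → t=2.257, apex=14.287, x_land=17.314, impact vy=-16.904
  bounce: vy ← 0.65·16.904 = 10.988
Arc 2: start y=0.000, vy=10.988 → t=2.198, apex=6.036, x_land=34.169, impact vy=-10.988
  bounce: vy ← 0.65·10.988 = 7.142
Arc 3: start y=0.000, vy=7.142 → t=1.428, apex=2.550, x_land=45.125, impact vy=-7.142
  bounce: vy ← 0.65·7.142 = 4.642
Arc 4: start y=0.000, vy=4.642 → t=0.928, apex=1.078, x_land=52.247, impact vy=-4.642
  bounce: vy ← 0.65·4.642 = 3.017
Arc 5: start y=0.000, vy=3.017 → t=0.603, apex=0.455, x_land=56.875, impact vy=-3.017
  bounce: vy ← 0.65·3.017 = 1.961
Arc 6: start y=0.000, vy=1.961 → t=0.392, apex=0.192, x_land=59.884, impact vy=-1.961
  bounce: vy ← 0.65·1.961 = 1.275
Arc 7: start y=0.000, vy=1.275 → t=0.255, apex=0.081, x_land=61.840, impact vy=-1.275
  bounce: vy ← 0.65·1.275 = 0.829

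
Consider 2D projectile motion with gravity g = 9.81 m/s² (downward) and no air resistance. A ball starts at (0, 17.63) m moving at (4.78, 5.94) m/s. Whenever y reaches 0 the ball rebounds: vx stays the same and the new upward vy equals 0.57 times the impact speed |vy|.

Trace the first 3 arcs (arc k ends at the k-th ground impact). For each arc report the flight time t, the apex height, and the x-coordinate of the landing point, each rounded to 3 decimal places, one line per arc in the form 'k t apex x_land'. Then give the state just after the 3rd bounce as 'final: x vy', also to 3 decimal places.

Arc 1: start y=17.630, vy=5.940 → t=2.596, apex=19.428, x_land=12.408, impact vy=-19.524
  bounce: vy ← 0.57·19.524 = 11.129
Arc 2: start y=0.000, vy=11.129 → t=2.269, apex=6.312, x_land=23.253, impact vy=-11.129
  bounce: vy ← 0.57·11.129 = 6.343
Arc 3: start y=0.000, vy=6.343 → t=1.293, apex=2.051, x_land=29.434, impact vy=-6.343
  bounce: vy ← 0.57·6.343 = 3.616

1 2.596 19.428 12.408
2 2.269 6.312 23.253
3 1.293 2.051 29.434
final: 29.434 3.616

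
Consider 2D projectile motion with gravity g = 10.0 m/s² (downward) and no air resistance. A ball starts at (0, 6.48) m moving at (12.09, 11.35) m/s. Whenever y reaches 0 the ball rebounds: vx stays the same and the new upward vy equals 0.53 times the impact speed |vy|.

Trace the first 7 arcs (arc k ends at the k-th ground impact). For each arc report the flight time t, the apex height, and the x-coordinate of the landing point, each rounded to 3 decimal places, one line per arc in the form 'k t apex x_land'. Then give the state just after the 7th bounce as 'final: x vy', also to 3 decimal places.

1 2.743 12.921 33.157
2 1.704 3.630 53.759
3 0.903 1.020 64.678
4 0.479 0.286 70.465
5 0.254 0.080 73.532
6 0.134 0.023 75.157
7 0.071 0.006 76.019
final: 76.019 0.189

Arc 1: start y=6.480, vy=11.350 → t=2.743, apex=12.921, x_land=33.157, impact vy=-16.076
  bounce: vy ← 0.53·16.076 = 8.520
Arc 2: start y=0.000, vy=8.520 → t=1.704, apex=3.630, x_land=53.759, impact vy=-8.520
  bounce: vy ← 0.53·8.520 = 4.516
Arc 3: start y=0.000, vy=4.516 → t=0.903, apex=1.020, x_land=64.678, impact vy=-4.516
  bounce: vy ← 0.53·4.516 = 2.393
Arc 4: start y=0.000, vy=2.393 → t=0.479, apex=0.286, x_land=70.465, impact vy=-2.393
  bounce: vy ← 0.53·2.393 = 1.268
Arc 5: start y=0.000, vy=1.268 → t=0.254, apex=0.080, x_land=73.532, impact vy=-1.268
  bounce: vy ← 0.53·1.268 = 0.672
Arc 6: start y=0.000, vy=0.672 → t=0.134, apex=0.023, x_land=75.157, impact vy=-0.672
  bounce: vy ← 0.53·0.672 = 0.356
Arc 7: start y=0.000, vy=0.356 → t=0.071, apex=0.006, x_land=76.019, impact vy=-0.356
  bounce: vy ← 0.53·0.356 = 0.189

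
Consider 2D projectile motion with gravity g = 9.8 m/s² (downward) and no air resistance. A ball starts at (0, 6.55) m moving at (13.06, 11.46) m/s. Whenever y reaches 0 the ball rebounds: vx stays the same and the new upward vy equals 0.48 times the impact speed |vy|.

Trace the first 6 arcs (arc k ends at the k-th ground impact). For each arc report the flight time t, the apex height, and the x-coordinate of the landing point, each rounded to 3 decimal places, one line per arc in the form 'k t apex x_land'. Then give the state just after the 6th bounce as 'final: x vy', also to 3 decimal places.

1 2.814 13.251 36.749
2 1.579 3.053 57.366
3 0.758 0.703 67.262
4 0.364 0.162 72.013
5 0.175 0.037 74.293
6 0.084 0.009 75.387
final: 75.387 0.197

Arc 1: start y=6.550, vy=11.460 → t=2.814, apex=13.251, x_land=36.749, impact vy=-16.116
  bounce: vy ← 0.48·16.116 = 7.735
Arc 2: start y=0.000, vy=7.735 → t=1.579, apex=3.053, x_land=57.366, impact vy=-7.735
  bounce: vy ← 0.48·7.735 = 3.713
Arc 3: start y=0.000, vy=3.713 → t=0.758, apex=0.703, x_land=67.262, impact vy=-3.713
  bounce: vy ← 0.48·3.713 = 1.782
Arc 4: start y=0.000, vy=1.782 → t=0.364, apex=0.162, x_land=72.013, impact vy=-1.782
  bounce: vy ← 0.48·1.782 = 0.855
Arc 5: start y=0.000, vy=0.855 → t=0.175, apex=0.037, x_land=74.293, impact vy=-0.855
  bounce: vy ← 0.48·0.855 = 0.411
Arc 6: start y=0.000, vy=0.411 → t=0.084, apex=0.009, x_land=75.387, impact vy=-0.411
  bounce: vy ← 0.48·0.411 = 0.197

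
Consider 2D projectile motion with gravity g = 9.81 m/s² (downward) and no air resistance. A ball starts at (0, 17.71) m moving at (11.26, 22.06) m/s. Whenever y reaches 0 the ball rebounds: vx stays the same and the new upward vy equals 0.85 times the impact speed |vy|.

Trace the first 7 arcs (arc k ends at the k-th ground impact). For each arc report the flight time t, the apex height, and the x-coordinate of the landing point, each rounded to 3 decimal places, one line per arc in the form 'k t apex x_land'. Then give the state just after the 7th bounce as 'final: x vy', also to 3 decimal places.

1 5.193 42.513 58.471
2 5.005 30.716 114.825
3 4.254 22.192 162.727
4 3.616 16.034 203.443
5 3.074 11.585 238.052
6 2.613 8.370 267.470
7 2.221 6.047 292.475
final: 292.475 9.259

Arc 1: start y=17.710, vy=22.060 → t=5.193, apex=42.513, x_land=58.471, impact vy=-28.881
  bounce: vy ← 0.85·28.881 = 24.549
Arc 2: start y=0.000, vy=24.549 → t=5.005, apex=30.716, x_land=114.825, impact vy=-24.549
  bounce: vy ← 0.85·24.549 = 20.867
Arc 3: start y=0.000, vy=20.867 → t=4.254, apex=22.192, x_land=162.727, impact vy=-20.867
  bounce: vy ← 0.85·20.867 = 17.737
Arc 4: start y=0.000, vy=17.737 → t=3.616, apex=16.034, x_land=203.443, impact vy=-17.737
  bounce: vy ← 0.85·17.737 = 15.076
Arc 5: start y=0.000, vy=15.076 → t=3.074, apex=11.585, x_land=238.052, impact vy=-15.076
  bounce: vy ← 0.85·15.076 = 12.815
Arc 6: start y=0.000, vy=12.815 → t=2.613, apex=8.370, x_land=267.470, impact vy=-12.815
  bounce: vy ← 0.85·12.815 = 10.892
Arc 7: start y=0.000, vy=10.892 → t=2.221, apex=6.047, x_land=292.475, impact vy=-10.892
  bounce: vy ← 0.85·10.892 = 9.259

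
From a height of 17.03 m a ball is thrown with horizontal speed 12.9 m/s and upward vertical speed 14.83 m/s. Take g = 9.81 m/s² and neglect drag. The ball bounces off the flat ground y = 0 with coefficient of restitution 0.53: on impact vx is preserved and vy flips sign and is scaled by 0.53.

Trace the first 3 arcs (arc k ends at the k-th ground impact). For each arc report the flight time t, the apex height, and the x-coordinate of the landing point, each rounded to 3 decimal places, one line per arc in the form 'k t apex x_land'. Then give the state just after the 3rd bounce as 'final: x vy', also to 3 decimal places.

Arc 1: start y=17.030, vy=14.830 → t=3.911, apex=28.239, x_land=50.454, impact vy=-23.538
  bounce: vy ← 0.53·23.538 = 12.475
Arc 2: start y=0.000, vy=12.475 → t=2.543, apex=7.932, x_land=83.264, impact vy=-12.475
  bounce: vy ← 0.53·12.475 = 6.612
Arc 3: start y=0.000, vy=6.612 → t=1.348, apex=2.228, x_land=100.653, impact vy=-6.612
  bounce: vy ← 0.53·6.612 = 3.504

1 3.911 28.239 50.454
2 2.543 7.932 83.264
3 1.348 2.228 100.653
final: 100.653 3.504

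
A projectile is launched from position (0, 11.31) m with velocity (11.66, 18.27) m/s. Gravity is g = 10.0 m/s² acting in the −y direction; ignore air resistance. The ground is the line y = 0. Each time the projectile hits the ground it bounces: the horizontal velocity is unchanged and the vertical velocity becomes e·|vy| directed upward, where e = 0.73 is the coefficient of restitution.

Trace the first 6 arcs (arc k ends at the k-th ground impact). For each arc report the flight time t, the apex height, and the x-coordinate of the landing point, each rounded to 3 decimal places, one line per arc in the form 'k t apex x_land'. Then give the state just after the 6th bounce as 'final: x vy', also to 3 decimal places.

Arc 1: start y=11.310, vy=18.270 → t=4.193, apex=28.000, x_land=48.895, impact vy=-23.664
  bounce: vy ← 0.73·23.664 = 17.275
Arc 2: start y=0.000, vy=17.275 → t=3.455, apex=14.921, x_land=89.180, impact vy=-17.275
  bounce: vy ← 0.73·17.275 = 12.611
Arc 3: start y=0.000, vy=12.611 → t=2.522, apex=7.951, x_land=118.588, impact vy=-12.611
  bounce: vy ← 0.73·12.611 = 9.206
Arc 4: start y=0.000, vy=9.206 → t=1.841, apex=4.237, x_land=140.056, impact vy=-9.206
  bounce: vy ← 0.73·9.206 = 6.720
Arc 5: start y=0.000, vy=6.720 → t=1.344, apex=2.258, x_land=155.728, impact vy=-6.720
  bounce: vy ← 0.73·6.720 = 4.906
Arc 6: start y=0.000, vy=4.906 → t=0.981, apex=1.203, x_land=167.168, impact vy=-4.906
  bounce: vy ← 0.73·4.906 = 3.581

1 4.193 28.000 48.895
2 3.455 14.921 89.180
3 2.522 7.951 118.588
4 1.841 4.237 140.056
5 1.344 2.258 155.728
6 0.981 1.203 167.168
final: 167.168 3.581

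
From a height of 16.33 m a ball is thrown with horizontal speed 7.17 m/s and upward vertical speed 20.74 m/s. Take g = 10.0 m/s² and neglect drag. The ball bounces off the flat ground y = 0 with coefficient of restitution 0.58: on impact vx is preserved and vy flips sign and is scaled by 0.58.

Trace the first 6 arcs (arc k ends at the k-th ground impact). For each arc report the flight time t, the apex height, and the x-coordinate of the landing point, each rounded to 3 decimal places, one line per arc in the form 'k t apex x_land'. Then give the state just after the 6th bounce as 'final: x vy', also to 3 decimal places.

1 4.825 37.837 34.595
2 3.191 12.728 57.474
3 1.851 4.282 70.745
4 1.073 1.440 78.441
5 0.623 0.485 82.906
6 0.361 0.163 85.495
final: 85.495 1.047

Arc 1: start y=16.330, vy=20.740 → t=4.825, apex=37.837, x_land=34.595, impact vy=-27.509
  bounce: vy ← 0.58·27.509 = 15.955
Arc 2: start y=0.000, vy=15.955 → t=3.191, apex=12.728, x_land=57.474, impact vy=-15.955
  bounce: vy ← 0.58·15.955 = 9.254
Arc 3: start y=0.000, vy=9.254 → t=1.851, apex=4.282, x_land=70.745, impact vy=-9.254
  bounce: vy ← 0.58·9.254 = 5.367
Arc 4: start y=0.000, vy=5.367 → t=1.073, apex=1.440, x_land=78.441, impact vy=-5.367
  bounce: vy ← 0.58·5.367 = 3.113
Arc 5: start y=0.000, vy=3.113 → t=0.623, apex=0.485, x_land=82.906, impact vy=-3.113
  bounce: vy ← 0.58·3.113 = 1.806
Arc 6: start y=0.000, vy=1.806 → t=0.361, apex=0.163, x_land=85.495, impact vy=-1.806
  bounce: vy ← 0.58·1.806 = 1.047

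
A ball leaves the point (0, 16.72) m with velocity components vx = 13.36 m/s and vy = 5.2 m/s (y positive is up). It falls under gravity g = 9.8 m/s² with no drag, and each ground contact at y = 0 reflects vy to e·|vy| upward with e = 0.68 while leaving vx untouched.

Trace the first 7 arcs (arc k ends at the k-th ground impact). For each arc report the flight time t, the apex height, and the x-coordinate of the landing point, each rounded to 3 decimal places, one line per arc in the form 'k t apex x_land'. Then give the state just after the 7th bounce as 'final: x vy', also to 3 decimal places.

Arc 1: start y=16.720, vy=5.200 → t=2.453, apex=18.100, x_land=32.766, impact vy=-18.835
  bounce: vy ← 0.68·18.835 = 12.808
Arc 2: start y=0.000, vy=12.808 → t=2.614, apex=8.369, x_land=67.686, impact vy=-12.808
  bounce: vy ← 0.68·12.808 = 8.709
Arc 3: start y=0.000, vy=8.709 → t=1.777, apex=3.870, x_land=91.433, impact vy=-8.709
  bounce: vy ← 0.68·8.709 = 5.922
Arc 4: start y=0.000, vy=5.922 → t=1.209, apex=1.789, x_land=107.580, impact vy=-5.922
  bounce: vy ← 0.68·5.922 = 4.027
Arc 5: start y=0.000, vy=4.027 → t=0.822, apex=0.827, x_land=118.560, impact vy=-4.027
  bounce: vy ← 0.68·4.027 = 2.738
Arc 6: start y=0.000, vy=2.738 → t=0.559, apex=0.383, x_land=126.026, impact vy=-2.738
  bounce: vy ← 0.68·2.738 = 1.862
Arc 7: start y=0.000, vy=1.862 → t=0.380, apex=0.177, x_land=131.104, impact vy=-1.862
  bounce: vy ← 0.68·1.862 = 1.266

1 2.453 18.100 32.766
2 2.614 8.369 67.686
3 1.777 3.870 91.433
4 1.209 1.789 107.580
5 0.822 0.827 118.560
6 0.559 0.383 126.026
7 0.380 0.177 131.104
final: 131.104 1.266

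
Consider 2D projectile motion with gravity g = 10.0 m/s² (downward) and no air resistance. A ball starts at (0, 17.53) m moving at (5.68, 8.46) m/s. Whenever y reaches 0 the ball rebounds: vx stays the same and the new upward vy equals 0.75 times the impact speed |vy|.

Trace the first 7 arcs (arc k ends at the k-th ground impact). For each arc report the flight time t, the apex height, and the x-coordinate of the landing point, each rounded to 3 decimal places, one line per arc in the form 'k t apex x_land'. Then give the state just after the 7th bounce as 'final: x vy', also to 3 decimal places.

1 2.901 21.109 16.476
2 3.082 11.874 33.982
3 2.312 6.679 47.111
4 1.734 3.757 56.958
5 1.300 2.113 64.344
6 0.975 1.189 69.883
7 0.731 0.669 74.037
final: 74.037 2.743

Arc 1: start y=17.530, vy=8.460 → t=2.901, apex=21.109, x_land=16.476, impact vy=-20.547
  bounce: vy ← 0.75·20.547 = 15.410
Arc 2: start y=0.000, vy=15.410 → t=3.082, apex=11.874, x_land=33.982, impact vy=-15.410
  bounce: vy ← 0.75·15.410 = 11.558
Arc 3: start y=0.000, vy=11.558 → t=2.312, apex=6.679, x_land=47.111, impact vy=-11.558
  bounce: vy ← 0.75·11.558 = 8.668
Arc 4: start y=0.000, vy=8.668 → t=1.734, apex=3.757, x_land=56.958, impact vy=-8.668
  bounce: vy ← 0.75·8.668 = 6.501
Arc 5: start y=0.000, vy=6.501 → t=1.300, apex=2.113, x_land=64.344, impact vy=-6.501
  bounce: vy ← 0.75·6.501 = 4.876
Arc 6: start y=0.000, vy=4.876 → t=0.975, apex=1.189, x_land=69.883, impact vy=-4.876
  bounce: vy ← 0.75·4.876 = 3.657
Arc 7: start y=0.000, vy=3.657 → t=0.731, apex=0.669, x_land=74.037, impact vy=-3.657
  bounce: vy ← 0.75·3.657 = 2.743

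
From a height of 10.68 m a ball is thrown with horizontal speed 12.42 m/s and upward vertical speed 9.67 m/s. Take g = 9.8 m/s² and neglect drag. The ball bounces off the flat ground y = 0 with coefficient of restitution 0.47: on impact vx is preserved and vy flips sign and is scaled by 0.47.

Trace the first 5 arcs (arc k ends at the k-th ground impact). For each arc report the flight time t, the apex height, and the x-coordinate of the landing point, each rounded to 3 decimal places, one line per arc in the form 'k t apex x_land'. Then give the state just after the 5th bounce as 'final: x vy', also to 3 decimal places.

Arc 1: start y=10.680, vy=9.670 → t=2.762, apex=15.451, x_land=34.310, impact vy=-17.402
  bounce: vy ← 0.47·17.402 = 8.179
Arc 2: start y=0.000, vy=8.179 → t=1.669, apex=3.413, x_land=55.041, impact vy=-8.179
  bounce: vy ← 0.47·8.179 = 3.844
Arc 3: start y=0.000, vy=3.844 → t=0.785, apex=0.754, x_land=64.785, impact vy=-3.844
  bounce: vy ← 0.47·3.844 = 1.807
Arc 4: start y=0.000, vy=1.807 → t=0.369, apex=0.167, x_land=69.365, impact vy=-1.807
  bounce: vy ← 0.47·1.807 = 0.849
Arc 5: start y=0.000, vy=0.849 → t=0.173, apex=0.037, x_land=71.517, impact vy=-0.849
  bounce: vy ← 0.47·0.849 = 0.399

1 2.762 15.451 34.310
2 1.669 3.413 55.041
3 0.785 0.754 64.785
4 0.369 0.167 69.365
5 0.173 0.037 71.517
final: 71.517 0.399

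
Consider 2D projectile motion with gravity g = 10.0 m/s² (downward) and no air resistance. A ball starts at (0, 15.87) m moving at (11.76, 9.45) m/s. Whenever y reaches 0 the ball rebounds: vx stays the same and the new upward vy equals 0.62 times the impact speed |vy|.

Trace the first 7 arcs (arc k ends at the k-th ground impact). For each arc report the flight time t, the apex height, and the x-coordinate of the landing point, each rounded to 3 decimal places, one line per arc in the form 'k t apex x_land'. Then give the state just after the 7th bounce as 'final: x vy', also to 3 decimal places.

Arc 1: start y=15.870, vy=9.450 → t=2.962, apex=20.335, x_land=34.829, impact vy=-20.167
  bounce: vy ← 0.62·20.167 = 12.503
Arc 2: start y=0.000, vy=12.503 → t=2.501, apex=7.817, x_land=64.238, impact vy=-12.503
  bounce: vy ← 0.62·12.503 = 7.752
Arc 3: start y=0.000, vy=7.752 → t=1.550, apex=3.005, x_land=82.471, impact vy=-7.752
  bounce: vy ← 0.62·7.752 = 4.806
Arc 4: start y=0.000, vy=4.806 → t=0.961, apex=1.155, x_land=93.775, impact vy=-4.806
  bounce: vy ← 0.62·4.806 = 2.980
Arc 5: start y=0.000, vy=2.980 → t=0.596, apex=0.444, x_land=100.784, impact vy=-2.980
  bounce: vy ← 0.62·2.980 = 1.848
Arc 6: start y=0.000, vy=1.848 → t=0.370, apex=0.171, x_land=105.129, impact vy=-1.848
  bounce: vy ← 0.62·1.848 = 1.145
Arc 7: start y=0.000, vy=1.145 → t=0.229, apex=0.066, x_land=107.823, impact vy=-1.145
  bounce: vy ← 0.62·1.145 = 0.710

1 2.962 20.335 34.829
2 2.501 7.817 64.238
3 1.550 3.005 82.471
4 0.961 1.155 93.775
5 0.596 0.444 100.784
6 0.370 0.171 105.129
7 0.229 0.066 107.823
final: 107.823 0.710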